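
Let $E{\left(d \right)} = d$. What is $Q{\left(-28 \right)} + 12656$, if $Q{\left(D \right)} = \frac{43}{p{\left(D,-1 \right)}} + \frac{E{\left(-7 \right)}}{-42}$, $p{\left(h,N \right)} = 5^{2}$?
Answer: $\frac{1898683}{150} \approx 12658.0$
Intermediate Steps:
$p{\left(h,N \right)} = 25$
$Q{\left(D \right)} = \frac{283}{150}$ ($Q{\left(D \right)} = \frac{43}{25} - \frac{7}{-42} = 43 \cdot \frac{1}{25} - - \frac{1}{6} = \frac{43}{25} + \frac{1}{6} = \frac{283}{150}$)
$Q{\left(-28 \right)} + 12656 = \frac{283}{150} + 12656 = \frac{1898683}{150}$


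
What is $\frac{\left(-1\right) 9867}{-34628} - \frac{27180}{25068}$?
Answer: $- \frac{5256387}{6576172} \approx -0.79931$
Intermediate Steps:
$\frac{\left(-1\right) 9867}{-34628} - \frac{27180}{25068} = \left(-9867\right) \left(- \frac{1}{34628}\right) - \frac{2265}{2089} = \frac{897}{3148} - \frac{2265}{2089} = - \frac{5256387}{6576172}$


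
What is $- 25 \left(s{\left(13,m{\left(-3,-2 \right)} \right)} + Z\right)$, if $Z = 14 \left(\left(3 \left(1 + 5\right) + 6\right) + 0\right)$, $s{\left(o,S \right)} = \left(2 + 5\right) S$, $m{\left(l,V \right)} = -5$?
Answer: $-7525$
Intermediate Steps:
$s{\left(o,S \right)} = 7 S$
$Z = 336$ ($Z = 14 \left(\left(3 \cdot 6 + 6\right) + 0\right) = 14 \left(\left(18 + 6\right) + 0\right) = 14 \left(24 + 0\right) = 14 \cdot 24 = 336$)
$- 25 \left(s{\left(13,m{\left(-3,-2 \right)} \right)} + Z\right) = - 25 \left(7 \left(-5\right) + 336\right) = - 25 \left(-35 + 336\right) = \left(-25\right) 301 = -7525$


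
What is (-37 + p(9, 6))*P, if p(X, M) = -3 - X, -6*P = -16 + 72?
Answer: 1372/3 ≈ 457.33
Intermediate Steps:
P = -28/3 (P = -(-16 + 72)/6 = -⅙*56 = -28/3 ≈ -9.3333)
(-37 + p(9, 6))*P = (-37 + (-3 - 1*9))*(-28/3) = (-37 + (-3 - 9))*(-28/3) = (-37 - 12)*(-28/3) = -49*(-28/3) = 1372/3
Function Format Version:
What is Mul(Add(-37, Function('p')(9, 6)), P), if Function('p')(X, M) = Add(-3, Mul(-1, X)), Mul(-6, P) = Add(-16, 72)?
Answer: Rational(1372, 3) ≈ 457.33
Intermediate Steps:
P = Rational(-28, 3) (P = Mul(Rational(-1, 6), Add(-16, 72)) = Mul(Rational(-1, 6), 56) = Rational(-28, 3) ≈ -9.3333)
Mul(Add(-37, Function('p')(9, 6)), P) = Mul(Add(-37, Add(-3, Mul(-1, 9))), Rational(-28, 3)) = Mul(Add(-37, Add(-3, -9)), Rational(-28, 3)) = Mul(Add(-37, -12), Rational(-28, 3)) = Mul(-49, Rational(-28, 3)) = Rational(1372, 3)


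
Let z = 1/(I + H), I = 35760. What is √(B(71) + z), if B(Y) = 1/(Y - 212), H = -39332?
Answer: I*√211641/5358 ≈ 0.085861*I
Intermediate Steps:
B(Y) = 1/(-212 + Y)
z = -1/3572 (z = 1/(35760 - 39332) = 1/(-3572) = -1/3572 ≈ -0.00027996)
√(B(71) + z) = √(1/(-212 + 71) - 1/3572) = √(1/(-141) - 1/3572) = √(-1/141 - 1/3572) = √(-79/10716) = I*√211641/5358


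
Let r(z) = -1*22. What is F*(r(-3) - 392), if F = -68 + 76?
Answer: -3312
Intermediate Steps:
r(z) = -22
F = 8
F*(r(-3) - 392) = 8*(-22 - 392) = 8*(-414) = -3312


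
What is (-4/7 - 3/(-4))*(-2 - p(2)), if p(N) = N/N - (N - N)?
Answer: -15/28 ≈ -0.53571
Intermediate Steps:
p(N) = 1 (p(N) = 1 - 1*0 = 1 + 0 = 1)
(-4/7 - 3/(-4))*(-2 - p(2)) = (-4/7 - 3/(-4))*(-2 - 1*1) = (-4*⅐ - 3*(-¼))*(-2 - 1) = (-4/7 + ¾)*(-3) = (5/28)*(-3) = -15/28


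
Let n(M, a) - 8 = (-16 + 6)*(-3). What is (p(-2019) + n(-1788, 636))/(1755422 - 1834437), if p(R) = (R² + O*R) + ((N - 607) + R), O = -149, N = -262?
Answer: -4374342/79015 ≈ -55.361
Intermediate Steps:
p(R) = -869 + R² - 148*R (p(R) = (R² - 149*R) + ((-262 - 607) + R) = (R² - 149*R) + (-869 + R) = -869 + R² - 148*R)
n(M, a) = 38 (n(M, a) = 8 + (-16 + 6)*(-3) = 8 - 10*(-3) = 8 + 30 = 38)
(p(-2019) + n(-1788, 636))/(1755422 - 1834437) = ((-869 + (-2019)² - 148*(-2019)) + 38)/(1755422 - 1834437) = ((-869 + 4076361 + 298812) + 38)/(-79015) = (4374304 + 38)*(-1/79015) = 4374342*(-1/79015) = -4374342/79015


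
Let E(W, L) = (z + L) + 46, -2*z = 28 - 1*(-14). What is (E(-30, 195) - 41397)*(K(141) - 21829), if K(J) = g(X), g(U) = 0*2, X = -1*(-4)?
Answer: 898852733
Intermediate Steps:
X = 4
z = -21 (z = -(28 - 1*(-14))/2 = -(28 + 14)/2 = -½*42 = -21)
g(U) = 0
K(J) = 0
E(W, L) = 25 + L (E(W, L) = (-21 + L) + 46 = 25 + L)
(E(-30, 195) - 41397)*(K(141) - 21829) = ((25 + 195) - 41397)*(0 - 21829) = (220 - 41397)*(-21829) = -41177*(-21829) = 898852733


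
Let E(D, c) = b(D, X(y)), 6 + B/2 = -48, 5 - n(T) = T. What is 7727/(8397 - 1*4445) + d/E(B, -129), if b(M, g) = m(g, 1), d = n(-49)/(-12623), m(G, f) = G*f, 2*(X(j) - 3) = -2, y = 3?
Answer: 7494709/3837392 ≈ 1.9531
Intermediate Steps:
X(j) = 2 (X(j) = 3 + (1/2)*(-2) = 3 - 1 = 2)
n(T) = 5 - T
B = -108 (B = -12 + 2*(-48) = -12 - 96 = -108)
d = -54/12623 (d = (5 - 1*(-49))/(-12623) = (5 + 49)*(-1/12623) = 54*(-1/12623) = -54/12623 ≈ -0.0042779)
b(M, g) = g (b(M, g) = g*1 = g)
E(D, c) = 2
7727/(8397 - 1*4445) + d/E(B, -129) = 7727/(8397 - 1*4445) - 54/12623/2 = 7727/(8397 - 4445) - 54/12623*1/2 = 7727/3952 - 27/12623 = 7494709/3837392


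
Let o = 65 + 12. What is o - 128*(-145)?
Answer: 18637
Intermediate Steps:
o = 77
o - 128*(-145) = 77 - 128*(-145) = 77 + 18560 = 18637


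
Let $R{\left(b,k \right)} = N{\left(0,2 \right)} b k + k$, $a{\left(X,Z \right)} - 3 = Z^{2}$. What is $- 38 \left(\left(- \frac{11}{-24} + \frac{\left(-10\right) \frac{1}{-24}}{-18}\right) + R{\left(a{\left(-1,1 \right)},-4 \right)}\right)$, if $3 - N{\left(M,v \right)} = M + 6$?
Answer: $- \frac{91181}{54} \approx -1688.5$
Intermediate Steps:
$N{\left(M,v \right)} = -3 - M$ ($N{\left(M,v \right)} = 3 - \left(M + 6\right) = 3 - \left(6 + M\right) = -3 - M$)
$a{\left(X,Z \right)} = 3 + Z^{2}$
$R{\left(b,k \right)} = k - 3 b k$ ($R{\left(b,k \right)} = \left(-3 - 0\right) b k + k = \left(-3 + 0\right) b k + k = - 3 b k + k = k - 3 b k$)
$- 38 \left(\left(- \frac{11}{-24} + \frac{\left(-10\right) \frac{1}{-24}}{-18}\right) + R{\left(a{\left(-1,1 \right)},-4 \right)}\right) = - 38 \left(\left(- \frac{11}{-24} + \frac{\left(-10\right) \frac{1}{-24}}{-18}\right) - 4 \left(1 - 3 \left(3 + 1^{2}\right)\right)\right) = - 38 \left(\left(\left(-11\right) \left(- \frac{1}{24}\right) + \left(-10\right) \left(- \frac{1}{24}\right) \left(- \frac{1}{18}\right)\right) - 4 \left(1 - 3 \left(3 + 1\right)\right)\right) = - 38 \left(\left(\frac{11}{24} + \frac{5}{12} \left(- \frac{1}{18}\right)\right) - 4 \left(1 - 12\right)\right) = - 38 \left(\left(\frac{11}{24} - \frac{5}{216}\right) - 4 \left(1 - 12\right)\right) = - 38 \left(\frac{47}{108} - -44\right) = - 38 \left(\frac{47}{108} + 44\right) = \left(-38\right) \frac{4799}{108} = - \frac{91181}{54}$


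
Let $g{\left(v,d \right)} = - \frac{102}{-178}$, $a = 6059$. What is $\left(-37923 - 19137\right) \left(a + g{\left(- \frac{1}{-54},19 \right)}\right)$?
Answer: $- \frac{30772572120}{89} \approx -3.4576 \cdot 10^{8}$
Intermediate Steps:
$g{\left(v,d \right)} = \frac{51}{89}$ ($g{\left(v,d \right)} = \left(-102\right) \left(- \frac{1}{178}\right) = \frac{51}{89}$)
$\left(-37923 - 19137\right) \left(a + g{\left(- \frac{1}{-54},19 \right)}\right) = \left(-37923 - 19137\right) \left(6059 + \frac{51}{89}\right) = \left(-57060\right) \frac{539302}{89} = - \frac{30772572120}{89}$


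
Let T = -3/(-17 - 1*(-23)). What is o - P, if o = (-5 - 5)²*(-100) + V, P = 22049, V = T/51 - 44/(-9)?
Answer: -9805501/306 ≈ -32044.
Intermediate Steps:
T = -½ (T = -3/(-17 + 23) = -3/6 = -3*⅙ = -½ ≈ -0.50000)
V = 1493/306 (V = -½/51 - 44/(-9) = -½*1/51 - 44*(-⅑) = -1/102 + 44/9 = 1493/306 ≈ 4.8791)
o = -3058507/306 (o = (-5 - 5)²*(-100) + 1493/306 = (-10)²*(-100) + 1493/306 = 100*(-100) + 1493/306 = -10000 + 1493/306 = -3058507/306 ≈ -9995.1)
o - P = -3058507/306 - 1*22049 = -3058507/306 - 22049 = -9805501/306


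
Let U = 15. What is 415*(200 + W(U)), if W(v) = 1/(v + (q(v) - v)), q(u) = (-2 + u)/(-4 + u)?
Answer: 1083565/13 ≈ 83351.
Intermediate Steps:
q(u) = (-2 + u)/(-4 + u)
W(v) = (-4 + v)/(-2 + v) (W(v) = 1/(v + ((-2 + v)/(-4 + v) - v)) = 1/(v + (-v + (-2 + v)/(-4 + v))) = 1/((-2 + v)/(-4 + v)) = (-4 + v)/(-2 + v))
415*(200 + W(U)) = 415*(200 + (-4 + 15)/(-2 + 15)) = 415*(200 + 11/13) = 415*(2611/13) = 1083565/13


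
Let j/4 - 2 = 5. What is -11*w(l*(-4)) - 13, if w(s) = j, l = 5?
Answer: -321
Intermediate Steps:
j = 28 (j = 8 + 4*5 = 8 + 20 = 28)
w(s) = 28
-11*w(l*(-4)) - 13 = -11*28 - 13 = -308 - 13 = -321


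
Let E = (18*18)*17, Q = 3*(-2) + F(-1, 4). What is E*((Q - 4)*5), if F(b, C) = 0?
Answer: -275400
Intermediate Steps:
Q = -6 (Q = 3*(-2) + 0 = -6 + 0 = -6)
E = 5508 (E = 324*17 = 5508)
E*((Q - 4)*5) = 5508*((-6 - 4)*5) = 5508*(-10*5) = 5508*(-50) = -275400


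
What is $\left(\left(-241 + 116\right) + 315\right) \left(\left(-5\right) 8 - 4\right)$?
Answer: $-8360$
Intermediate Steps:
$\left(\left(-241 + 116\right) + 315\right) \left(\left(-5\right) 8 - 4\right) = \left(-125 + 315\right) \left(-40 - 4\right) = 190 \left(-44\right) = -8360$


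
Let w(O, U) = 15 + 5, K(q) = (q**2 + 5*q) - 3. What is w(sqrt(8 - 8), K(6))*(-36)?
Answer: -720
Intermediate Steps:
K(q) = -3 + q**2 + 5*q
w(O, U) = 20
w(sqrt(8 - 8), K(6))*(-36) = 20*(-36) = -720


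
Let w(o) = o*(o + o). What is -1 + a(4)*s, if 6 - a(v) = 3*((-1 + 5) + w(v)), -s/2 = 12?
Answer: 2447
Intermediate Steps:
s = -24 (s = -2*12 = -24)
w(o) = 2*o² (w(o) = o*(2*o) = 2*o²)
a(v) = -6 - 6*v² (a(v) = 6 - 3*((-1 + 5) + 2*v²) = 6 - 3*(4 + 2*v²) = 6 - (12 + 6*v²) = 6 + (-12 - 6*v²) = -6 - 6*v²)
-1 + a(4)*s = -1 + (-6 - 6*4²)*(-24) = -1 + (-6 - 6*16)*(-24) = -1 + (-6 - 96)*(-24) = -1 - 102*(-24) = -1 + 2448 = 2447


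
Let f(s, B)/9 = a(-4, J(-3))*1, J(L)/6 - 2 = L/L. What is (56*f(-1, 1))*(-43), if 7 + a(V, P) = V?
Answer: 238392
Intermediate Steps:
J(L) = 18 (J(L) = 12 + 6*(L/L) = 12 + 6*1 = 12 + 6 = 18)
a(V, P) = -7 + V
f(s, B) = -99 (f(s, B) = 9*((-7 - 4)*1) = 9*(-11*1) = 9*(-11) = -99)
(56*f(-1, 1))*(-43) = (56*(-99))*(-43) = -5544*(-43) = 238392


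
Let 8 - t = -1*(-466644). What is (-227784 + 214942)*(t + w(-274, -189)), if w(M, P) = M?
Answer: 5996058220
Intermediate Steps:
t = -466636 (t = 8 - (-1)*(-466644) = 8 - 1*466644 = 8 - 466644 = -466636)
(-227784 + 214942)*(t + w(-274, -189)) = (-227784 + 214942)*(-466636 - 274) = -12842*(-466910) = 5996058220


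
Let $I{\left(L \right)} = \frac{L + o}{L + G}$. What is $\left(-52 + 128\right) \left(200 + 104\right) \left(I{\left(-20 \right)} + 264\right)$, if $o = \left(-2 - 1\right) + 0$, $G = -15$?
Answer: $\frac{214012352}{35} \approx 6.1146 \cdot 10^{6}$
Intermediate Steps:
$o = -3$ ($o = -3 + 0 = -3$)
$I{\left(L \right)} = \frac{-3 + L}{-15 + L}$ ($I{\left(L \right)} = \frac{L - 3}{L - 15} = \frac{-3 + L}{-15 + L}$)
$\left(-52 + 128\right) \left(200 + 104\right) \left(I{\left(-20 \right)} + 264\right) = \left(-52 + 128\right) \left(200 + 104\right) \left(\frac{-3 - 20}{-15 - 20} + 264\right) = 76 \cdot 304 \left(\frac{1}{-35} \left(-23\right) + 264\right) = 23104 \left(\left(- \frac{1}{35}\right) \left(-23\right) + 264\right) = 23104 \left(\frac{23}{35} + 264\right) = 23104 \cdot \frac{9263}{35} = \frac{214012352}{35}$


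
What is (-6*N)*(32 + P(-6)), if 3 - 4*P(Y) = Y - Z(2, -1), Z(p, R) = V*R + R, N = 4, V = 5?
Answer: -786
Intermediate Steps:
Z(p, R) = 6*R (Z(p, R) = 5*R + R = 6*R)
P(Y) = -3/4 - Y/4 (P(Y) = 3/4 - (Y - 6*(-1))/4 = 3/4 - (Y - 1*(-6))/4 = 3/4 - (Y + 6)/4 = 3/4 - (6 + Y)/4 = 3/4 + (-3/2 - Y/4) = -3/4 - Y/4)
(-6*N)*(32 + P(-6)) = (-6*4)*(32 + (-3/4 - 1/4*(-6))) = -24*(32 + (-3/4 + 3/2)) = -24*(32 + 3/4) = -24*131/4 = -786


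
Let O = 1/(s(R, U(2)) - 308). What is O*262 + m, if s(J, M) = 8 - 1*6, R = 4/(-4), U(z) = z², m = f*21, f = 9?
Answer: 28786/153 ≈ 188.14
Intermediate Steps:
m = 189 (m = 9*21 = 189)
R = -1 (R = 4*(-¼) = -1)
s(J, M) = 2 (s(J, M) = 8 - 6 = 2)
O = -1/306 (O = 1/(2 - 308) = 1/(-306) = -1/306 ≈ -0.0032680)
O*262 + m = -1/306*262 + 189 = -131/153 + 189 = 28786/153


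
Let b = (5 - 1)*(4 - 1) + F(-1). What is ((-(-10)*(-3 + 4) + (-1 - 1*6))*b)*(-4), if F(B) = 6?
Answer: -216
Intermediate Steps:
b = 18 (b = (5 - 1)*(4 - 1) + 6 = 4*3 + 6 = 12 + 6 = 18)
((-(-10)*(-3 + 4) + (-1 - 1*6))*b)*(-4) = ((-(-10)*(-3 + 4) + (-1 - 1*6))*18)*(-4) = ((-(-10) + (-1 - 6))*18)*(-4) = ((-2*(-5) - 7)*18)*(-4) = ((10 - 7)*18)*(-4) = (3*18)*(-4) = 54*(-4) = -216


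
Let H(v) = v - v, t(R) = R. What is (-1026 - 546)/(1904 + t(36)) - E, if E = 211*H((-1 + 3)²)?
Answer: -393/485 ≈ -0.81031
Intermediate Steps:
H(v) = 0
E = 0 (E = 211*0 = 0)
(-1026 - 546)/(1904 + t(36)) - E = (-1026 - 546)/(1904 + 36) - 1*0 = -1572/1940 + 0 = -1572*1/1940 + 0 = -393/485 + 0 = -393/485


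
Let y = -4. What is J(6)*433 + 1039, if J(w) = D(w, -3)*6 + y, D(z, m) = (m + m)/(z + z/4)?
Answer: -13857/5 ≈ -2771.4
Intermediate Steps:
D(z, m) = 8*m/(5*z) (D(z, m) = (2*m)/(z + z*(¼)) = (2*m)/(z + z/4) = (2*m)/((5*z/4)) = (2*m)*(4/(5*z)) = 8*m/(5*z))
J(w) = -4 - 144/(5*w) (J(w) = ((8/5)*(-3)/w)*6 - 4 = -24/(5*w)*6 - 4 = -144/(5*w) - 4 = -4 - 144/(5*w))
J(6)*433 + 1039 = (-4 - 144/5/6)*433 + 1039 = (-4 - 144/5*⅙)*433 + 1039 = (-4 - 24/5)*433 + 1039 = -44/5*433 + 1039 = -19052/5 + 1039 = -13857/5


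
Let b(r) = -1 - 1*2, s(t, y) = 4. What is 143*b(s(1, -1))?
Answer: -429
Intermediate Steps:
b(r) = -3 (b(r) = -1 - 2 = -3)
143*b(s(1, -1)) = 143*(-3) = -429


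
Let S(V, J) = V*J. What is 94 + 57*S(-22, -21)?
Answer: 26428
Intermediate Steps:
S(V, J) = J*V
94 + 57*S(-22, -21) = 94 + 57*(-21*(-22)) = 94 + 57*462 = 94 + 26334 = 26428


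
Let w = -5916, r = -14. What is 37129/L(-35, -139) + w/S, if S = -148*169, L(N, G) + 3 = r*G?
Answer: 235041334/12149579 ≈ 19.346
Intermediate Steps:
L(N, G) = -3 - 14*G
S = -25012
37129/L(-35, -139) + w/S = 37129/(-3 - 14*(-139)) - 5916/(-25012) = 37129/(-3 + 1946) - 5916*(-1/25012) = 37129/1943 + 1479/6253 = 235041334/12149579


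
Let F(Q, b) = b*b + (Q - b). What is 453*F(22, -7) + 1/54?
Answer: 1908037/54 ≈ 35334.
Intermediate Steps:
F(Q, b) = Q + b**2 - b (F(Q, b) = b**2 + (Q - b) = Q + b**2 - b)
453*F(22, -7) + 1/54 = 453*(22 + (-7)**2 - 1*(-7)) + 1/54 = 453*(22 + 49 + 7) + 1/54 = 453*78 + 1/54 = 35334 + 1/54 = 1908037/54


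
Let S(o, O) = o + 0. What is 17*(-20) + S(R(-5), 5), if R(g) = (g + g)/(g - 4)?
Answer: -3050/9 ≈ -338.89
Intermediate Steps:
R(g) = 2*g/(-4 + g) (R(g) = (2*g)/(-4 + g) = 2*g/(-4 + g))
S(o, O) = o
17*(-20) + S(R(-5), 5) = 17*(-20) + 2*(-5)/(-4 - 5) = -340 + 2*(-5)/(-9) = -340 + 2*(-5)*(-⅑) = -340 + 10/9 = -3050/9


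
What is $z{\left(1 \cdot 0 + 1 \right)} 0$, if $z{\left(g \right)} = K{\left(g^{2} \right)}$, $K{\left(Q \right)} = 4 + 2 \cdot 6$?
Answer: $0$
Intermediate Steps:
$K{\left(Q \right)} = 16$ ($K{\left(Q \right)} = 4 + 12 = 16$)
$z{\left(g \right)} = 16$
$z{\left(1 \cdot 0 + 1 \right)} 0 = 16 \cdot 0 = 0$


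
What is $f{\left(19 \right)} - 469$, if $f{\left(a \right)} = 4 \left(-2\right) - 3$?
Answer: $-480$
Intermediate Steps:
$f{\left(a \right)} = -11$ ($f{\left(a \right)} = -8 - 3 = -11$)
$f{\left(19 \right)} - 469 = -11 - 469 = -480$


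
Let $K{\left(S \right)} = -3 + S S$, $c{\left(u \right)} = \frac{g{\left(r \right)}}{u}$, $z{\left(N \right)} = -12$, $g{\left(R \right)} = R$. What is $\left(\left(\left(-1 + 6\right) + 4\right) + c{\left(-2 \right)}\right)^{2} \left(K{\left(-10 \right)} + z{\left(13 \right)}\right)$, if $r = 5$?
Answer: $\frac{14365}{4} \approx 3591.3$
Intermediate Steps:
$c{\left(u \right)} = \frac{5}{u}$
$K{\left(S \right)} = -3 + S^{2}$
$\left(\left(\left(-1 + 6\right) + 4\right) + c{\left(-2 \right)}\right)^{2} \left(K{\left(-10 \right)} + z{\left(13 \right)}\right) = \left(\left(\left(-1 + 6\right) + 4\right) + \frac{5}{-2}\right)^{2} \left(\left(-3 + \left(-10\right)^{2}\right) - 12\right) = \left(\left(5 + 4\right) + 5 \left(- \frac{1}{2}\right)\right)^{2} \left(\left(-3 + 100\right) - 12\right) = \left(9 - \frac{5}{2}\right)^{2} \left(97 - 12\right) = \left(\frac{13}{2}\right)^{2} \cdot 85 = \frac{169}{4} \cdot 85 = \frac{14365}{4}$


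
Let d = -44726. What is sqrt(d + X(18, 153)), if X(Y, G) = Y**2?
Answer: 149*I*sqrt(2) ≈ 210.72*I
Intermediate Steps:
sqrt(d + X(18, 153)) = sqrt(-44726 + 18**2) = sqrt(-44726 + 324) = sqrt(-44402) = 149*I*sqrt(2)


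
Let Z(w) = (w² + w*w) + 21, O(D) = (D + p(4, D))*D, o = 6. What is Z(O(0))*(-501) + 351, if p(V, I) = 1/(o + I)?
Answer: -10170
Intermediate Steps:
p(V, I) = 1/(6 + I)
O(D) = D*(D + 1/(6 + D)) (O(D) = (D + 1/(6 + D))*D = D*(D + 1/(6 + D)))
Z(w) = 21 + 2*w² (Z(w) = (w² + w²) + 21 = 2*w² + 21 = 21 + 2*w²)
Z(O(0))*(-501) + 351 = (21 + 2*(0*(1 + 0*(6 + 0))/(6 + 0))²)*(-501) + 351 = (21 + 2*(0*(1 + 0*6)/6)²)*(-501) + 351 = (21 + 2*(0*(⅙)*(1 + 0))²)*(-501) + 351 = (21 + 2*(0*(⅙)*1)²)*(-501) + 351 = (21 + 2*0²)*(-501) + 351 = (21 + 2*0)*(-501) + 351 = (21 + 0)*(-501) + 351 = 21*(-501) + 351 = -10521 + 351 = -10170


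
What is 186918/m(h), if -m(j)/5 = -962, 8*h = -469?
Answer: 93459/2405 ≈ 38.860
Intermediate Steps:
h = -469/8 (h = (1/8)*(-469) = -469/8 ≈ -58.625)
m(j) = 4810 (m(j) = -5*(-962) = 4810)
186918/m(h) = 186918/4810 = 186918*(1/4810) = 93459/2405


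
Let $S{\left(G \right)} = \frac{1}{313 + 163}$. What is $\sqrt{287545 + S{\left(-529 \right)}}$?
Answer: $\frac{\sqrt{16287699099}}{238} \approx 536.23$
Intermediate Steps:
$S{\left(G \right)} = \frac{1}{476}$
$\sqrt{287545 + S{\left(-529 \right)}} = \sqrt{287545 + \frac{1}{476}} = \sqrt{\frac{136871421}{476}} = \frac{\sqrt{16287699099}}{238}$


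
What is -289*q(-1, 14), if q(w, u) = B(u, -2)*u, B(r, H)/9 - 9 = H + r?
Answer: -764694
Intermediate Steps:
B(r, H) = 81 + 9*H + 9*r (B(r, H) = 81 + 9*(H + r) = 81 + (9*H + 9*r) = 81 + 9*H + 9*r)
q(w, u) = u*(63 + 9*u) (q(w, u) = (81 + 9*(-2) + 9*u)*u = (81 - 18 + 9*u)*u = (63 + 9*u)*u = u*(63 + 9*u))
-289*q(-1, 14) = -2601*14*(7 + 14) = -2601*14*21 = -289*2646 = -764694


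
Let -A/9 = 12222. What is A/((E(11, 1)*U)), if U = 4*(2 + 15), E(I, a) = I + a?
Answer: -18333/136 ≈ -134.80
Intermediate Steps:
A = -109998 (A = -9*12222 = -109998)
U = 68 (U = 4*17 = 68)
A/((E(11, 1)*U)) = -109998*1/(68*(11 + 1)) = -109998/(12*68) = -109998/816 = -109998*1/816 = -18333/136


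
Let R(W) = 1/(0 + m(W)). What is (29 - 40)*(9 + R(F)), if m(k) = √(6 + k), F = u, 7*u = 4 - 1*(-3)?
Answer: -99 - 11*√7/7 ≈ -103.16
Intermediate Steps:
u = 1 (u = (4 - 1*(-3))/7 = (4 + 3)/7 = (⅐)*7 = 1)
F = 1
R(W) = (6 + W)^(-½) (R(W) = 1/(0 + √(6 + W)) = 1/(√(6 + W)) = (6 + W)^(-½))
(29 - 40)*(9 + R(F)) = (29 - 40)*(9 + (6 + 1)^(-½)) = -11*(9 + 7^(-½)) = -11*(9 + √7/7) = -99 - 11*√7/7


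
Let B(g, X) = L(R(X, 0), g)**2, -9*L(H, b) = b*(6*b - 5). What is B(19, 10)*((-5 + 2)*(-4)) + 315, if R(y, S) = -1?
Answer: 17164669/27 ≈ 6.3573e+5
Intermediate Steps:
L(H, b) = -b*(-5 + 6*b)/9 (L(H, b) = -b*(6*b - 5)/9 = -b*(-5 + 6*b)/9)
B(g, X) = g**2*(5 - 6*g)**2/81 (B(g, X) = (g*(5 - 6*g)/9)**2 = g**2*(5 - 6*g)**2/81)
B(19, 10)*((-5 + 2)*(-4)) + 315 = ((1/81)*19**2*(-5 + 6*19)**2)*((-5 + 2)*(-4)) + 315 = ((1/81)*361*(-5 + 114)**2)*(-3*(-4)) + 315 = ((1/81)*361*109**2)*12 + 315 = ((1/81)*361*11881)*12 + 315 = (4289041/81)*12 + 315 = 17156164/27 + 315 = 17164669/27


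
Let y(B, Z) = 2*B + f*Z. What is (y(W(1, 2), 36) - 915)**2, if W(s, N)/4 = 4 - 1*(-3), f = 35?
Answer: 160801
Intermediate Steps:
W(s, N) = 28 (W(s, N) = 4*(4 - 1*(-3)) = 4*(4 + 3) = 4*7 = 28)
y(B, Z) = 2*B + 35*Z
(y(W(1, 2), 36) - 915)**2 = ((2*28 + 35*36) - 915)**2 = ((56 + 1260) - 915)**2 = (1316 - 915)**2 = 401**2 = 160801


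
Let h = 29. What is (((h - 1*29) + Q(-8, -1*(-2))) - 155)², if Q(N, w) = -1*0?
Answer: 24025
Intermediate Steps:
Q(N, w) = 0
(((h - 1*29) + Q(-8, -1*(-2))) - 155)² = (((29 - 1*29) + 0) - 155)² = (((29 - 29) + 0) - 155)² = ((0 + 0) - 155)² = (0 - 155)² = (-155)² = 24025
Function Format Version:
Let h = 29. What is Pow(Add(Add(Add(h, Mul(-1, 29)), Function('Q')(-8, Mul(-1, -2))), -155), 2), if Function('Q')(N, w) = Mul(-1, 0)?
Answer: 24025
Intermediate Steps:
Function('Q')(N, w) = 0
Pow(Add(Add(Add(h, Mul(-1, 29)), Function('Q')(-8, Mul(-1, -2))), -155), 2) = Pow(Add(Add(Add(29, Mul(-1, 29)), 0), -155), 2) = Pow(Add(Add(Add(29, -29), 0), -155), 2) = Pow(Add(Add(0, 0), -155), 2) = Pow(Add(0, -155), 2) = Pow(-155, 2) = 24025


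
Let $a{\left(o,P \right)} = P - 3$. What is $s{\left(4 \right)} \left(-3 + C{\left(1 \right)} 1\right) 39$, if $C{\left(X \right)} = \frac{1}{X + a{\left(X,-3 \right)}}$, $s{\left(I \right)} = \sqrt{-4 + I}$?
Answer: $0$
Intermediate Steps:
$a{\left(o,P \right)} = -3 + P$ ($a{\left(o,P \right)} = P - 3 = -3 + P$)
$C{\left(X \right)} = \frac{1}{-6 + X}$ ($C{\left(X \right)} = \frac{1}{X - 6} = \frac{1}{-6 + X}$)
$s{\left(4 \right)} \left(-3 + C{\left(1 \right)} 1\right) 39 = \sqrt{-4 + 4} \left(-3 + \frac{1}{-6 + 1} \cdot 1\right) 39 = \sqrt{0} \left(-3 + \frac{1}{-5} \cdot 1\right) 39 = 0 \left(-3 - \frac{1}{5}\right) 39 = 0 \left(- \frac{16}{5}\right) 39 = 0 \cdot 39 = 0$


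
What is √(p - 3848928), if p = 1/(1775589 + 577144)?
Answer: I*√21305173493806019459/2352733 ≈ 1961.9*I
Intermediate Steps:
p = 1/2352733 ≈ 4.2504e-7
√(p - 3848928) = √(1/2352733 - 3848928) = √(-9055499920223/2352733) = I*√21305173493806019459/2352733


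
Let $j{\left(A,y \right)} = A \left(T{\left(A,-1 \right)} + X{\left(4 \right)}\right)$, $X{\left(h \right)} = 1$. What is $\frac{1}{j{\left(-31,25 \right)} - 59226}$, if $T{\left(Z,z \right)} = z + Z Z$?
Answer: $- \frac{1}{89017} \approx -1.1234 \cdot 10^{-5}$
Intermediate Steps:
$T{\left(Z,z \right)} = z + Z^{2}$
$j{\left(A,y \right)} = A^{3}$ ($j{\left(A,y \right)} = A \left(\left(-1 + A^{2}\right) + 1\right) = A A^{2} = A^{3}$)
$\frac{1}{j{\left(-31,25 \right)} - 59226} = \frac{1}{\left(-31\right)^{3} - 59226} = \frac{1}{-29791 - 59226} = \frac{1}{-89017} = - \frac{1}{89017}$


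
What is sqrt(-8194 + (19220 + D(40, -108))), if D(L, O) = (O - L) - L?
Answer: sqrt(10838) ≈ 104.11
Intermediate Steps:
D(L, O) = O - 2*L
sqrt(-8194 + (19220 + D(40, -108))) = sqrt(-8194 + (19220 + (-108 - 2*40))) = sqrt(-8194 + (19220 + (-108 - 80))) = sqrt(-8194 + (19220 - 188)) = sqrt(-8194 + 19032) = sqrt(10838)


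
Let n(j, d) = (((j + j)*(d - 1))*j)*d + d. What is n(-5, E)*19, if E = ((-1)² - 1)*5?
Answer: 0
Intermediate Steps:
E = 0 (E = (1 - 1)*5 = 0*5 = 0)
n(j, d) = d + 2*d*j²*(-1 + d) (n(j, d) = (((2*j)*(-1 + d))*j)*d + d = ((2*j*(-1 + d))*j)*d + d = (2*j²*(-1 + d))*d + d = 2*d*j²*(-1 + d) + d = d + 2*d*j²*(-1 + d))
n(-5, E)*19 = (0*(1 - 2*(-5)² + 2*0*(-5)²))*19 = (0*(1 - 2*25 + 2*0*25))*19 = (0*(1 - 50 + 0))*19 = (0*(-49))*19 = 0*19 = 0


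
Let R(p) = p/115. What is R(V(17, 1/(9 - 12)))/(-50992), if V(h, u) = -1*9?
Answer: 9/5864080 ≈ 1.5348e-6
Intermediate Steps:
V(h, u) = -9
R(p) = p/115 (R(p) = p*(1/115) = p/115)
R(V(17, 1/(9 - 12)))/(-50992) = ((1/115)*(-9))/(-50992) = -9/115*(-1/50992) = 9/5864080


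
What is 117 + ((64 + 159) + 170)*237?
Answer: 93258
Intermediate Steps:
117 + ((64 + 159) + 170)*237 = 117 + (223 + 170)*237 = 117 + 393*237 = 117 + 93141 = 93258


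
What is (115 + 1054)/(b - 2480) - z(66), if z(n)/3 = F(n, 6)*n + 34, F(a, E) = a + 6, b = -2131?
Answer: -66205907/4611 ≈ -14358.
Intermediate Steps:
F(a, E) = 6 + a
z(n) = 102 + 3*n*(6 + n) (z(n) = 3*((6 + n)*n + 34) = 3*(n*(6 + n) + 34) = 3*(34 + n*(6 + n)) = 102 + 3*n*(6 + n))
(115 + 1054)/(b - 2480) - z(66) = (115 + 1054)/(-2131 - 2480) - (102 + 3*66*(6 + 66)) = 1169/(-4611) - (102 + 3*66*72) = 1169*(-1/4611) - (102 + 14256) = -1169/4611 - 1*14358 = -1169/4611 - 14358 = -66205907/4611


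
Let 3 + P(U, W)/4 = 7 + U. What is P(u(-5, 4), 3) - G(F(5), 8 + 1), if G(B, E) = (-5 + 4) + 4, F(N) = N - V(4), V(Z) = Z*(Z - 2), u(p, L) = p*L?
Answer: -67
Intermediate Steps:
u(p, L) = L*p
P(U, W) = 16 + 4*U (P(U, W) = -12 + 4*(7 + U) = -12 + (28 + 4*U) = 16 + 4*U)
V(Z) = Z*(-2 + Z)
F(N) = -8 + N (F(N) = N - 4*(-2 + 4) = N - 4*2 = N - 1*8 = N - 8 = -8 + N)
G(B, E) = 3 (G(B, E) = -1 + 4 = 3)
P(u(-5, 4), 3) - G(F(5), 8 + 1) = (16 + 4*(4*(-5))) - 1*3 = (16 + 4*(-20)) - 3 = (16 - 80) - 3 = -64 - 3 = -67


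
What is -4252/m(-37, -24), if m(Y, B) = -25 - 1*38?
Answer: 4252/63 ≈ 67.492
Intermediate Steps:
m(Y, B) = -63 (m(Y, B) = -25 - 38 = -63)
-4252/m(-37, -24) = -4252/(-63) = -4252*(-1/63) = 4252/63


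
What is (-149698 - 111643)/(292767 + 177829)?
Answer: -261341/470596 ≈ -0.55534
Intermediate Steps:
(-149698 - 111643)/(292767 + 177829) = -261341/470596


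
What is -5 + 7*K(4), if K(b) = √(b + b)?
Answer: -5 + 14*√2 ≈ 14.799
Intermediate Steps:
K(b) = √2*√b (K(b) = √(2*b) = √2*√b)
-5 + 7*K(4) = -5 + 7*(√2*√4) = -5 + 7*(√2*2) = -5 + 7*(2*√2) = -5 + 14*√2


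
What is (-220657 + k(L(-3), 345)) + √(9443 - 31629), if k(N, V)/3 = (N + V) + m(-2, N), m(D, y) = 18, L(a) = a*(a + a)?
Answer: -219514 + I*√22186 ≈ -2.1951e+5 + 148.95*I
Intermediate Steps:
L(a) = 2*a² (L(a) = a*(2*a) = 2*a²)
k(N, V) = 54 + 3*N + 3*V (k(N, V) = 3*((N + V) + 18) = 3*(18 + N + V) = 54 + 3*N + 3*V)
(-220657 + k(L(-3), 345)) + √(9443 - 31629) = (-220657 + (54 + 3*(2*(-3)²) + 3*345)) + √(9443 - 31629) = (-220657 + (54 + 3*(2*9) + 1035)) + √(-22186) = (-220657 + (54 + 3*18 + 1035)) + I*√22186 = (-220657 + (54 + 54 + 1035)) + I*√22186 = (-220657 + 1143) + I*√22186 = -219514 + I*√22186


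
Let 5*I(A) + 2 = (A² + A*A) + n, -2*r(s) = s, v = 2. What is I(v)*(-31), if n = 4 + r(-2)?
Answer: -341/5 ≈ -68.200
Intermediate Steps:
r(s) = -s/2
n = 5 (n = 4 - ½*(-2) = 4 + 1 = 5)
I(A) = ⅗ + 2*A²/5 (I(A) = -⅖ + ((A² + A*A) + 5)/5 = -⅖ + ((A² + A²) + 5)/5 = -⅖ + (2*A² + 5)/5 = -⅖ + (5 + 2*A²)/5 = -⅖ + (1 + 2*A²/5) = ⅗ + 2*A²/5)
I(v)*(-31) = (⅗ + (⅖)*2²)*(-31) = (⅗ + (⅖)*4)*(-31) = (⅗ + 8/5)*(-31) = (11/5)*(-31) = -341/5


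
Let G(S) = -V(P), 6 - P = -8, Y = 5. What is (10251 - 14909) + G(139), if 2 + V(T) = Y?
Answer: -4661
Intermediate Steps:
P = 14 (P = 6 - 1*(-8) = 6 + 8 = 14)
V(T) = 3 (V(T) = -2 + 5 = 3)
G(S) = -3 (G(S) = -1*3 = -3)
(10251 - 14909) + G(139) = (10251 - 14909) - 3 = -4658 - 3 = -4661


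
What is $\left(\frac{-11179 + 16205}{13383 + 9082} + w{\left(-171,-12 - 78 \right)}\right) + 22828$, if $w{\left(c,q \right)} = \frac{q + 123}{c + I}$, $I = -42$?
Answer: $\frac{36411112151}{1595015} \approx 22828.0$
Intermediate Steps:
$w{\left(c,q \right)} = \frac{123 + q}{-42 + c}$ ($w{\left(c,q \right)} = \frac{q + 123}{c - 42} = \frac{123 + q}{-42 + c}$)
$\left(\frac{-11179 + 16205}{13383 + 9082} + w{\left(-171,-12 - 78 \right)}\right) + 22828 = \left(\frac{-11179 + 16205}{13383 + 9082} + \frac{123 - 90}{-42 - 171}\right) + 22828 = \left(\frac{5026}{22465} + \frac{123 - 90}{-213}\right) + 22828 = \left(5026 \cdot \frac{1}{22465} - \frac{123 - 90}{213}\right) + 22828 = \left(\frac{5026}{22465} - \frac{11}{71}\right) + 22828 = \frac{109731}{1595015} + 22828 = \frac{36411112151}{1595015}$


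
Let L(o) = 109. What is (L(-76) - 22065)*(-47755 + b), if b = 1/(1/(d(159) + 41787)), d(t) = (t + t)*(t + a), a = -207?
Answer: 466169792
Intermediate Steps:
d(t) = 2*t*(-207 + t) (d(t) = (t + t)*(t - 207) = (2*t)*(-207 + t) = 2*t*(-207 + t))
b = 26523 (b = 1/(1/(2*159*(-207 + 159) + 41787)) = 1/(1/(2*159*(-48) + 41787)) = 1/(1/(-15264 + 41787)) = 1/(1/26523) = 26523)
(L(-76) - 22065)*(-47755 + b) = (109 - 22065)*(-47755 + 26523) = -21956*(-21232) = 466169792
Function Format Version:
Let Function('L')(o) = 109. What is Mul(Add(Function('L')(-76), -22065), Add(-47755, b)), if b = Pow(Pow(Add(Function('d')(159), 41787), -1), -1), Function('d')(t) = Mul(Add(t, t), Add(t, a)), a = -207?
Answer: 466169792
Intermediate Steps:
Function('d')(t) = Mul(2, t, Add(-207, t)) (Function('d')(t) = Mul(Add(t, t), Add(t, -207)) = Mul(Mul(2, t), Add(-207, t)) = Mul(2, t, Add(-207, t)))
b = 26523 (b = Pow(Pow(Add(Mul(2, 159, Add(-207, 159)), 41787), -1), -1) = Pow(Pow(Add(Mul(2, 159, -48), 41787), -1), -1) = Pow(Pow(Add(-15264, 41787), -1), -1) = Pow(Pow(26523, -1), -1) = Pow(Rational(1, 26523), -1) = 26523)
Mul(Add(Function('L')(-76), -22065), Add(-47755, b)) = Mul(Add(109, -22065), Add(-47755, 26523)) = Mul(-21956, -21232) = 466169792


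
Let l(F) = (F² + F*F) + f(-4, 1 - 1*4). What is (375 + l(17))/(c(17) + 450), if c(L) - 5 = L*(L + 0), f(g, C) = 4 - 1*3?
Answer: 159/124 ≈ 1.2823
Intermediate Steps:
f(g, C) = 1 (f(g, C) = 4 - 3 = 1)
c(L) = 5 + L² (c(L) = 5 + L*(L + 0) = 5 + L*L = 5 + L²)
l(F) = 1 + 2*F² (l(F) = (F² + F*F) + 1 = (F² + F²) + 1 = 2*F² + 1 = 1 + 2*F²)
(375 + l(17))/(c(17) + 450) = (375 + (1 + 2*17²))/((5 + 17²) + 450) = (375 + (1 + 2*289))/((5 + 289) + 450) = (375 + (1 + 578))/(294 + 450) = (375 + 579)/744 = 954*(1/744) = 159/124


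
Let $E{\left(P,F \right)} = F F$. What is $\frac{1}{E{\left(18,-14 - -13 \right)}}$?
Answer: $1$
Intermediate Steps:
$E{\left(P,F \right)} = F^{2}$
$\frac{1}{E{\left(18,-14 - -13 \right)}} = \frac{1}{\left(-14 - -13\right)^{2}} = \frac{1}{\left(-14 + 13\right)^{2}} = \frac{1}{\left(-1\right)^{2}} = 1^{-1} = 1$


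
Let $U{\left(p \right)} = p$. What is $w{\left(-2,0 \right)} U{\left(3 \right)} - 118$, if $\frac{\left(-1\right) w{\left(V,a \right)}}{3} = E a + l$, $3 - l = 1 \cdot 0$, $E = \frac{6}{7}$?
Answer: $-145$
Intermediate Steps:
$E = \frac{6}{7}$ ($E = 6 \cdot \frac{1}{7} = \frac{6}{7} \approx 0.85714$)
$l = 3$ ($l = 3 - 1 \cdot 0 = 3 - 0 = 3 + 0 = 3$)
$w{\left(V,a \right)} = -9 - \frac{18 a}{7}$ ($w{\left(V,a \right)} = - 3 \left(\frac{6 a}{7} + 3\right) = - 3 \left(3 + \frac{6 a}{7}\right) = -9 - \frac{18 a}{7}$)
$w{\left(-2,0 \right)} U{\left(3 \right)} - 118 = \left(-9 - 0\right) 3 - 118 = \left(-9 + 0\right) 3 - 118 = \left(-9\right) 3 - 118 = -27 - 118 = -145$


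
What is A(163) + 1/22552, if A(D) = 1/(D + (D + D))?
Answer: 23041/11027928 ≈ 0.0020893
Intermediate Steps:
A(D) = 1/(3*D) (A(D) = 1/(D + 2*D) = 1/(3*D))
A(163) + 1/22552 = (⅓)/163 + 1/22552 = (⅓)*(1/163) + 1/22552 = 1/489 + 1/22552 = 23041/11027928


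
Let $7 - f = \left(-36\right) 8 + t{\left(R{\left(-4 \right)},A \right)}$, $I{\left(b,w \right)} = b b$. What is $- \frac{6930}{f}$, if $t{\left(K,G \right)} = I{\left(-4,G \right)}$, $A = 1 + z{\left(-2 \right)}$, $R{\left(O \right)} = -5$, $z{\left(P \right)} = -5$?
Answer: $- \frac{770}{31} \approx -24.839$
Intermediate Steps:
$I{\left(b,w \right)} = b^{2}$
$A = -4$ ($A = 1 - 5 = -4$)
$t{\left(K,G \right)} = 16$ ($t{\left(K,G \right)} = \left(-4\right)^{2} = 16$)
$f = 279$ ($f = 7 - \left(\left(-36\right) 8 + 16\right) = 7 - \left(-288 + 16\right) = 7 - -272 = 7 + 272 = 279$)
$- \frac{6930}{f} = - \frac{6930}{279} = \left(-6930\right) \frac{1}{279} = - \frac{770}{31}$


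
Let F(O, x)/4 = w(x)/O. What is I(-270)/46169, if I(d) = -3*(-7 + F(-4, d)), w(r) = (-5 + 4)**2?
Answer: 24/46169 ≈ 0.00051983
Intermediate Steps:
w(r) = 1 (w(r) = (-1)**2 = 1)
F(O, x) = 4/O (F(O, x) = 4*(1/O) = 4/O)
I(d) = 24 (I(d) = -3*(-7 + 4/(-4)) = -3*(-7 + 4*(-1/4)) = -3*(-7 - 1) = -3*(-8) = 24)
I(-270)/46169 = 24/46169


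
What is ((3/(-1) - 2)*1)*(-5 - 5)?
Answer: 50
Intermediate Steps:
((3/(-1) - 2)*1)*(-5 - 5) = ((3*(-1) - 2)*1)*(-10) = ((-3 - 2)*1)*(-10) = -5*1*(-10) = -5*(-10) = 50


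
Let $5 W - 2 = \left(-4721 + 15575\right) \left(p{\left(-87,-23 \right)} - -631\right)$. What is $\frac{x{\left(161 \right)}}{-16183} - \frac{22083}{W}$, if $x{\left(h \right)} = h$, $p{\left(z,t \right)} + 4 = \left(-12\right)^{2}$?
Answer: $- \frac{3134164141}{135426399788} \approx -0.023143$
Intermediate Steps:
$p{\left(z,t \right)} = 140$ ($p{\left(z,t \right)} = -4 + \left(-12\right)^{2} = -4 + 144 = 140$)
$W = \frac{8368436}{5}$ ($W = \frac{2}{5} + \frac{\left(-4721 + 15575\right) \left(140 - -631\right)}{5} = \frac{2}{5} + \frac{10854 \left(140 + 631\right)}{5} = \frac{2}{5} + \frac{10854 \cdot 771}{5} = \frac{2}{5} + \frac{1}{5} \cdot 8368434 = \frac{2}{5} + \frac{8368434}{5} = \frac{8368436}{5} \approx 1.6737 \cdot 10^{6}$)
$\frac{x{\left(161 \right)}}{-16183} - \frac{22083}{W} = \frac{161}{-16183} - \frac{22083}{\frac{8368436}{5}} = 161 \left(- \frac{1}{16183}\right) - \frac{110415}{8368436} = - \frac{161}{16183} - \frac{110415}{8368436} = - \frac{3134164141}{135426399788}$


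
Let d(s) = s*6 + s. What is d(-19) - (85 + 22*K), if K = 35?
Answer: -988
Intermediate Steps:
d(s) = 7*s (d(s) = 6*s + s = 7*s)
d(-19) - (85 + 22*K) = 7*(-19) - (85 + 22*35) = -133 - (85 + 770) = -133 - 1*855 = -133 - 855 = -988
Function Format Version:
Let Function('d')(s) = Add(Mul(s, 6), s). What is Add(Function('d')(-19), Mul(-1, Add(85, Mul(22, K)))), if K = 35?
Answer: -988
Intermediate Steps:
Function('d')(s) = Mul(7, s) (Function('d')(s) = Add(Mul(6, s), s) = Mul(7, s))
Add(Function('d')(-19), Mul(-1, Add(85, Mul(22, K)))) = Add(Mul(7, -19), Mul(-1, Add(85, Mul(22, 35)))) = Add(-133, Mul(-1, Add(85, 770))) = Add(-133, Mul(-1, 855)) = Add(-133, -855) = -988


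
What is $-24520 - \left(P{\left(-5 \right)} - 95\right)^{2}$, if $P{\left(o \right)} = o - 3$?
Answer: $-35129$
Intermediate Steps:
$P{\left(o \right)} = -3 + o$
$-24520 - \left(P{\left(-5 \right)} - 95\right)^{2} = -24520 - \left(\left(-3 - 5\right) - 95\right)^{2} = -24520 - \left(-8 - 95\right)^{2} = -24520 - \left(-103\right)^{2} = -24520 - 10609 = -35129$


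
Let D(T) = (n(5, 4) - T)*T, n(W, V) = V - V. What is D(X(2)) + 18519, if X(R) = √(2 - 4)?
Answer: 18521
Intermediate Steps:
n(W, V) = 0
X(R) = I*√2 (X(R) = √(-2) = I*√2)
D(T) = -T² (D(T) = (0 - T)*T = (-T)*T = -T²)
D(X(2)) + 18519 = -(I*√2)² + 18519 = -1*(-2) + 18519 = 2 + 18519 = 18521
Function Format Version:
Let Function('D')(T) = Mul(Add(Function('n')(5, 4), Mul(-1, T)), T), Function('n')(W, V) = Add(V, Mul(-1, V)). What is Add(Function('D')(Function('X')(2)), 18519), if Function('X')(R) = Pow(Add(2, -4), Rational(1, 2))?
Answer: 18521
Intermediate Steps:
Function('n')(W, V) = 0
Function('X')(R) = Mul(I, Pow(2, Rational(1, 2))) (Function('X')(R) = Pow(-2, Rational(1, 2)) = Mul(I, Pow(2, Rational(1, 2))))
Function('D')(T) = Mul(-1, Pow(T, 2)) (Function('D')(T) = Mul(Add(0, Mul(-1, T)), T) = Mul(Mul(-1, T), T) = Mul(-1, Pow(T, 2)))
Add(Function('D')(Function('X')(2)), 18519) = Add(Mul(-1, Pow(Mul(I, Pow(2, Rational(1, 2))), 2)), 18519) = Add(Mul(-1, -2), 18519) = Add(2, 18519) = 18521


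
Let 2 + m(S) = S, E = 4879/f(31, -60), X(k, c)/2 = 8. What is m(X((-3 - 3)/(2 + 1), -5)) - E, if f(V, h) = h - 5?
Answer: 5789/65 ≈ 89.062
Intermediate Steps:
f(V, h) = -5 + h
X(k, c) = 16 (X(k, c) = 2*8 = 16)
E = -4879/65 (E = 4879/(-5 - 60) = 4879/(-65) = 4879*(-1/65) = -4879/65 ≈ -75.062)
m(S) = -2 + S
m(X((-3 - 3)/(2 + 1), -5)) - E = (-2 + 16) - 1*(-4879/65) = 14 + 4879/65 = 5789/65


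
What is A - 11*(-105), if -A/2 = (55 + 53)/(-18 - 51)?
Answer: 26637/23 ≈ 1158.1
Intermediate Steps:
A = 72/23 (A = -2*(55 + 53)/(-18 - 51) = -216/(-69) = -216*(-1)/69 = -2*(-36/23) = 72/23 ≈ 3.1304)
A - 11*(-105) = 72/23 - 11*(-105) = 72/23 + 1155 = 26637/23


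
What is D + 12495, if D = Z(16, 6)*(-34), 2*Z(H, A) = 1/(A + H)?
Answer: 274873/22 ≈ 12494.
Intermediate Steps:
Z(H, A) = 1/(2*(A + H))
D = -17/22 (D = (1/(2*(6 + 16)))*(-34) = ((½)/22)*(-34) = ((½)*(1/22))*(-34) = (1/44)*(-34) = -17/22 ≈ -0.77273)
D + 12495 = -17/22 + 12495 = 274873/22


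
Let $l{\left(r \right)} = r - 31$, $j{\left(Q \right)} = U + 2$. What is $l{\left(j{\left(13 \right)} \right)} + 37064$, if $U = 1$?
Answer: $37036$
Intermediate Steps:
$j{\left(Q \right)} = 3$ ($j{\left(Q \right)} = 1 + 2 = 3$)
$l{\left(r \right)} = -31 + r$
$l{\left(j{\left(13 \right)} \right)} + 37064 = \left(-31 + 3\right) + 37064 = -28 + 37064 = 37036$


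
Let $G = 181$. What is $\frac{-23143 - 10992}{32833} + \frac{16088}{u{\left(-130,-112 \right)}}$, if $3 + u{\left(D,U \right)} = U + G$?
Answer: $\frac{262982197}{1083489} \approx 242.72$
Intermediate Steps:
$u{\left(D,U \right)} = 178 + U$ ($u{\left(D,U \right)} = -3 + \left(U + 181\right) = -3 + \left(181 + U\right) = 178 + U$)
$\frac{-23143 - 10992}{32833} + \frac{16088}{u{\left(-130,-112 \right)}} = \frac{-23143 - 10992}{32833} + \frac{16088}{178 - 112} = \left(-23143 - 10992\right) \frac{1}{32833} + \frac{16088}{66} = \left(-34135\right) \frac{1}{32833} + 16088 \cdot \frac{1}{66} = - \frac{34135}{32833} + \frac{8044}{33} = \frac{262982197}{1083489}$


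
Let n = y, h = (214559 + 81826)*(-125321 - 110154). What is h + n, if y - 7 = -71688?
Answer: -69791329556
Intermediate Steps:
y = -71681 (y = 7 - 71688 = -71681)
h = -69791257875 (h = 296385*(-235475) = -69791257875)
n = -71681
h + n = -69791257875 - 71681 = -69791329556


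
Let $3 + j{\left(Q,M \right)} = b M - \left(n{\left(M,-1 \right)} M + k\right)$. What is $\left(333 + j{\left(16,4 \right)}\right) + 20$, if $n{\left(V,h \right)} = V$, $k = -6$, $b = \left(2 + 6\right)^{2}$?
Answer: $596$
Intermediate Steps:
$b = 64$ ($b = 8^{2} = 64$)
$j{\left(Q,M \right)} = 3 - M^{2} + 64 M$ ($j{\left(Q,M \right)} = -3 - \left(-6 - 64 M + M M\right) = -3 - \left(-6 + M^{2} - 64 M\right) = -3 + \left(6 - M^{2} + 64 M\right) = 3 - M^{2} + 64 M$)
$\left(333 + j{\left(16,4 \right)}\right) + 20 = \left(333 + \left(3 - 4^{2} + 64 \cdot 4\right)\right) + 20 = \left(333 + \left(3 - 16 + 256\right)\right) + 20 = \left(333 + 243\right) + 20 = 576 + 20 = 596$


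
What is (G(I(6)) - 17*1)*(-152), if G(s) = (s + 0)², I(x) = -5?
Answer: -1216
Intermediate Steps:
G(s) = s²
(G(I(6)) - 17*1)*(-152) = ((-5)² - 17*1)*(-152) = (25 - 17)*(-152) = 8*(-152) = -1216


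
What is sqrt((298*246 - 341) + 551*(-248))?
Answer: I*sqrt(63681) ≈ 252.35*I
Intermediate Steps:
sqrt((298*246 - 341) + 551*(-248)) = sqrt((73308 - 341) - 136648) = sqrt(72967 - 136648) = sqrt(-63681) = I*sqrt(63681)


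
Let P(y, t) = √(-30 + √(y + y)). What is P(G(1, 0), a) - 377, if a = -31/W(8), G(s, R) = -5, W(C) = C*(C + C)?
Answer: -377 + √(-30 + I*√10) ≈ -376.71 + 5.4848*I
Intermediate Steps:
W(C) = 2*C² (W(C) = C*(2*C) = 2*C²)
a = -31/128 (a = -31/(2*8²) = -31/(2*64) = -31/128 ≈ -0.24219)
P(y, t) = √(-30 + √2*√y) (P(y, t) = √(-30 + √(2*y)) = √(-30 + √2*√y))
P(G(1, 0), a) - 377 = √(-30 + √2*√(-5)) - 377 = √(-30 + √2*(I*√5)) - 377 = √(-30 + I*√10) - 377 = -377 + √(-30 + I*√10)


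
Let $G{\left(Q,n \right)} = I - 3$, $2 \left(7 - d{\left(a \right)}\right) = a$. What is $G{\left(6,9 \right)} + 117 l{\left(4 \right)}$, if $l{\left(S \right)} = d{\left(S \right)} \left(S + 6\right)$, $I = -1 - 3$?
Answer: $5843$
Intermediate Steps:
$I = -4$
$d{\left(a \right)} = 7 - \frac{a}{2}$
$l{\left(S \right)} = \left(6 + S\right) \left(7 - \frac{S}{2}\right)$ ($l{\left(S \right)} = \left(7 - \frac{S}{2}\right) \left(S + 6\right) = \left(7 - \frac{S}{2}\right) \left(6 + S\right) = \left(6 + S\right) \left(7 - \frac{S}{2}\right)$)
$G{\left(Q,n \right)} = -7$ ($G{\left(Q,n \right)} = -4 - 3 = -7$)
$G{\left(6,9 \right)} + 117 l{\left(4 \right)} = -7 + 117 \left(- \frac{\left(-14 + 4\right) \left(6 + 4\right)}{2}\right) = -7 + 117 \left(\left(- \frac{1}{2}\right) \left(-10\right) 10\right) = -7 + 117 \cdot 50 = -7 + 5850 = 5843$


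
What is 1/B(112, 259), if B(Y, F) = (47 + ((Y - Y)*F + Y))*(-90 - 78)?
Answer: -1/26712 ≈ -3.7436e-5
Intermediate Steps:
B(Y, F) = -7896 - 168*Y (B(Y, F) = (47 + (0*F + Y))*(-168) = (47 + (0 + Y))*(-168) = (47 + Y)*(-168) = -7896 - 168*Y)
1/B(112, 259) = 1/(-7896 - 168*112) = 1/(-7896 - 18816) = 1/(-26712) = -1/26712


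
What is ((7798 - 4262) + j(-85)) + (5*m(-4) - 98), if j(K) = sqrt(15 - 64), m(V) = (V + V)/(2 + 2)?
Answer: 3428 + 7*I ≈ 3428.0 + 7.0*I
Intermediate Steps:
m(V) = V/2 (m(V) = (2*V)/4 = (2*V)*(1/4) = V/2)
j(K) = 7*I (j(K) = sqrt(-49) = 7*I)
((7798 - 4262) + j(-85)) + (5*m(-4) - 98) = ((7798 - 4262) + 7*I) + (5*((1/2)*(-4)) - 98) = (3536 + 7*I) + (5*(-2) - 98) = (3536 + 7*I) + (-10 - 98) = (3536 + 7*I) - 108 = 3428 + 7*I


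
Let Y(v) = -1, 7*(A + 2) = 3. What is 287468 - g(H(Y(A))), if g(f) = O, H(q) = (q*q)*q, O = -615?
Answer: 288083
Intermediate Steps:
A = -11/7 (A = -2 + (⅐)*3 = -2 + 3/7 = -11/7 ≈ -1.5714)
H(q) = q³ (H(q) = q²*q = q³)
g(f) = -615
287468 - g(H(Y(A))) = 287468 - 1*(-615) = 287468 + 615 = 288083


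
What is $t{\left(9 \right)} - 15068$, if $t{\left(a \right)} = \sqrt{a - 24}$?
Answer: $-15068 + i \sqrt{15} \approx -15068.0 + 3.873 i$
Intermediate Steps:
$t{\left(a \right)} = \sqrt{-24 + a}$
$t{\left(9 \right)} - 15068 = \sqrt{-24 + 9} - 15068 = \sqrt{-15} - 15068 = i \sqrt{15} - 15068 = -15068 + i \sqrt{15}$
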